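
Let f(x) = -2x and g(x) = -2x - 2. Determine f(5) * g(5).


120


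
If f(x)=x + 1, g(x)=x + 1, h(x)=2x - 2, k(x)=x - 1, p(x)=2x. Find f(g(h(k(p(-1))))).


p(-1) = -2
k(-2) = -3
h(-3) = -8
g(-8) = -7
f(-7) = -6

-6


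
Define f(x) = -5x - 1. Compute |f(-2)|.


9


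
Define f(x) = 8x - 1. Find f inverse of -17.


Solve 8x - 1 = -17
x = (-17 + 1) / 8 = -2

-2


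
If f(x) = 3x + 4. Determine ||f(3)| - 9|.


f(3) = 13
|13| = 13
|13 - 9| = 4

4


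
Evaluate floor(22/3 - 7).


22/3 = 7.3333
7.3333 - 7 = 0.3333
floor(0.3333) = 0

0


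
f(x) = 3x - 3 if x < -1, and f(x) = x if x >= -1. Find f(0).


0 satisfies x >= -1
f(0) = 0

0


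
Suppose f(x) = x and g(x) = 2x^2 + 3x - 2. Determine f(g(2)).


g(2) = 12
f(12) = 12

12


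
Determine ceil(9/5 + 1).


9/5 = 1.8
1.8 + 1 = 2.8
ceil(2.8) = 3

3


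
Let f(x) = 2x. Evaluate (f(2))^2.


f(2) = 4
(4)^2 = 16

16


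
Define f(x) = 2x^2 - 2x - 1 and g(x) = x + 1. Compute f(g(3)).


23


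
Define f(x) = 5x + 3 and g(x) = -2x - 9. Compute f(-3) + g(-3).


-15


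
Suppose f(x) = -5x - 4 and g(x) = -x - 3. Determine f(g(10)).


61


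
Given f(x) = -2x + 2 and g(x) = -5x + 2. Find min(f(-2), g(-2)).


f(-2) = 6
g(-2) = 12
min = 6

6


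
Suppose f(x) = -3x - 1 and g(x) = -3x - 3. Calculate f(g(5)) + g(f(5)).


f(g(5)) = 53
g(f(5)) = 45
Sum = 98

98


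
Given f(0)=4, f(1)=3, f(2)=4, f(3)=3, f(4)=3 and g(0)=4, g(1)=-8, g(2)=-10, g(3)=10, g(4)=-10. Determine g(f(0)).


f(0) = 4
g(4) = -10

-10


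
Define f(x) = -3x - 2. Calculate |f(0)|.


f(0) = -2
|-2| = 2

2


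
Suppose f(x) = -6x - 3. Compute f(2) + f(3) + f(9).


-93


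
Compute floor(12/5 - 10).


-8


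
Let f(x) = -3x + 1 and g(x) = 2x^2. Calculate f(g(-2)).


g(-2) = 8
f(8) = -23

-23


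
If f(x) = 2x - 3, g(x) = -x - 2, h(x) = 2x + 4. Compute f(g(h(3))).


h(3) = 10
g(10) = -12
f(-12) = -27

-27


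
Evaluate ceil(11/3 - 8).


-4


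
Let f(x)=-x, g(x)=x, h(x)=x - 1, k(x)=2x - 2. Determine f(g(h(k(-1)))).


k(-1) = -4
h(-4) = -5
g(-5) = -5
f(-5) = 5

5


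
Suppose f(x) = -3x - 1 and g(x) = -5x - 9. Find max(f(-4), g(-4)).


11


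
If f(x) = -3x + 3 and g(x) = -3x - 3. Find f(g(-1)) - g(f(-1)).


24


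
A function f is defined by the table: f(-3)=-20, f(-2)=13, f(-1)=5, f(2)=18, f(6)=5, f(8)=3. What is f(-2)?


Reading from the table at x = -2

13


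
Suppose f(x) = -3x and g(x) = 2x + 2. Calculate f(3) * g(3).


-72


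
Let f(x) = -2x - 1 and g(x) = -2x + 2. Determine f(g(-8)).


g(-8) = 18
f(18) = -37

-37


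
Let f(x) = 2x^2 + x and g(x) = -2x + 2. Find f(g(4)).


g(4) = -6
f(-6) = 2*(-6)^2 + 1*(-6) = 66

66


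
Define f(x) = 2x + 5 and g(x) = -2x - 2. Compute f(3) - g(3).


19


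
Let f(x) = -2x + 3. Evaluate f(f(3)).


f(3) = -3
f(-3) = 9

9


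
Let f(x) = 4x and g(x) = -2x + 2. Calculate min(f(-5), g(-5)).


f(-5) = -20
g(-5) = 12
min = -20

-20


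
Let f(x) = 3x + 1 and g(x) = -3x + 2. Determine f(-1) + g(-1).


f(-1) = -2
g(-1) = 5
Sum = 3

3


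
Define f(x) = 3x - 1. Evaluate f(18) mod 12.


5


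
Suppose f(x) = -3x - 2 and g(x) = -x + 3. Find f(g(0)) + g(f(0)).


-6


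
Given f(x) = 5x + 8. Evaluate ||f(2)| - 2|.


f(2) = 18
|18| = 18
|18 - 2| = 16

16


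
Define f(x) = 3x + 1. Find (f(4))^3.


f(4) = 13
(13)^3 = 2197

2197


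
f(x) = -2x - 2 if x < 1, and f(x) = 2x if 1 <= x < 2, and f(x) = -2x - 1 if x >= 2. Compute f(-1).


-1 satisfies x < 1
f(-1) = 0

0


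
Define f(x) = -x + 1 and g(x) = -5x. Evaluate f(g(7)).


36


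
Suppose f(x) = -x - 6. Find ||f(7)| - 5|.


f(7) = -13
|-13| = 13
|13 - 5| = 8

8


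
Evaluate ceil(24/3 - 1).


24/3 = 8
8 - 1 = 7
ceil(7) = 7

7


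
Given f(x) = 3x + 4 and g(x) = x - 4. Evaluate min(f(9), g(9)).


f(9) = 31
g(9) = 5
min = 5

5


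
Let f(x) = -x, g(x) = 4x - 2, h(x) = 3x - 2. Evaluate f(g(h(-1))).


h(-1) = -5
g(-5) = -22
f(-22) = 22

22


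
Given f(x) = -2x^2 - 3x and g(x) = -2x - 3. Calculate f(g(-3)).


g(-3) = 3
f(3) = (-2)*(3)^2 - 3*(3) = -27

-27


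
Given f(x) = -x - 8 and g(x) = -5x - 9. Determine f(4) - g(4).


f(4) = -12
g(4) = -29
Difference = 17

17


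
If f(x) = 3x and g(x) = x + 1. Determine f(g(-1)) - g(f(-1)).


f(g(-1)) = 0
g(f(-1)) = -2
Difference = 2

2


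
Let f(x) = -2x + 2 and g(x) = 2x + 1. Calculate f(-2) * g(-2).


-18


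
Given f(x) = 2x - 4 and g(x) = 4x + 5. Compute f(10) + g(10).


f(10) = 16
g(10) = 45
Sum = 61

61


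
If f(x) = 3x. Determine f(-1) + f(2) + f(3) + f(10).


f(-1) = -3
f(2) = 6
f(3) = 9
f(10) = 30
Sum = 42

42


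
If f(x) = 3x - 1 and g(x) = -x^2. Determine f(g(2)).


g(2) = -4
f(-4) = -13

-13


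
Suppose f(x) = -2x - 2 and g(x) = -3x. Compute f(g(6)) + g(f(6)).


f(g(6)) = 34
g(f(6)) = 42
Sum = 76

76


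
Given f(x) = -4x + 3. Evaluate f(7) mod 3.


f(7) = -25
-25 mod 3 = 2

2


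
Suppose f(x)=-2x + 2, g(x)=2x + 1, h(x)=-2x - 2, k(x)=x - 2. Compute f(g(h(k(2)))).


k(2) = 0
h(0) = -2
g(-2) = -3
f(-3) = 8

8


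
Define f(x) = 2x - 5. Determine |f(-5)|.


f(-5) = -15
|-15| = 15

15


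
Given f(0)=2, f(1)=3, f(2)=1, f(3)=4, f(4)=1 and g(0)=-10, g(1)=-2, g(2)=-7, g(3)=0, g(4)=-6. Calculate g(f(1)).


f(1) = 3
g(3) = 0

0


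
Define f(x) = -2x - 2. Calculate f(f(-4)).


-14


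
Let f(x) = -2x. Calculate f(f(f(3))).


f(3) = -6
f(-6) = 12
f(12) = -24

-24


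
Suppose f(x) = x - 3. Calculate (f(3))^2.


0


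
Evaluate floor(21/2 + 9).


21/2 = 10.5
10.5 + 9 = 19.5
floor(19.5) = 19

19


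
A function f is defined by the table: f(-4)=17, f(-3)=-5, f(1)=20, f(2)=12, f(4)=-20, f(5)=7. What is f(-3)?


Reading from the table at x = -3

-5


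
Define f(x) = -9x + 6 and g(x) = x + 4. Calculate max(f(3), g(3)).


f(3) = -21
g(3) = 7
max = 7

7


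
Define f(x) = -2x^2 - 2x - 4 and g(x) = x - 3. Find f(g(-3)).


g(-3) = -6
f(-6) = (-2)*(-6)^2 - 2*(-6) - 4 = -64

-64


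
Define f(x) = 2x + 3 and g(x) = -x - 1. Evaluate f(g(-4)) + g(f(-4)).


f(g(-4)) = 9
g(f(-4)) = 4
Sum = 13

13


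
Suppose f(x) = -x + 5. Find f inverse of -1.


Solve -x + 5 = -1
x = (-1 - 5) / (-1) = 6

6


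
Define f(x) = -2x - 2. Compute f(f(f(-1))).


f(-1) = 0
f(0) = -2
f(-2) = 2

2


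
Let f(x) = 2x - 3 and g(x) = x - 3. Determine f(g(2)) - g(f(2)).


f(g(2)) = -5
g(f(2)) = -2
Difference = -3

-3


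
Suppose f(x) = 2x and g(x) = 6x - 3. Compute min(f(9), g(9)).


18


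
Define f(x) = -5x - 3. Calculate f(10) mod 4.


3


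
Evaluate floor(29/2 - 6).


8


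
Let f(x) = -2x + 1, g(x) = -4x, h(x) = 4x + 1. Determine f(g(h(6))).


h(6) = 25
g(25) = -100
f(-100) = 201

201


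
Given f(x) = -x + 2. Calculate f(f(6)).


f(6) = -4
f(-4) = 6

6


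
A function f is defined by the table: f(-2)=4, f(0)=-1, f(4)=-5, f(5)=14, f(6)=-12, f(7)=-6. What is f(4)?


-5


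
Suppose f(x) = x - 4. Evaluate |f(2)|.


f(2) = -2
|-2| = 2

2


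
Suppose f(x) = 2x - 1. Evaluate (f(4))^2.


49


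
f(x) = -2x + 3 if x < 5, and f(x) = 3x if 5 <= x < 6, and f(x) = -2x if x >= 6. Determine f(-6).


-6 satisfies x < 5
f(-6) = 15

15


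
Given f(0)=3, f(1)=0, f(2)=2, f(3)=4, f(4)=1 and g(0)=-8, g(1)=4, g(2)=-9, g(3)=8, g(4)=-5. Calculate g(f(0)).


f(0) = 3
g(3) = 8

8


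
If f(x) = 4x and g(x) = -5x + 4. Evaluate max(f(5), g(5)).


20


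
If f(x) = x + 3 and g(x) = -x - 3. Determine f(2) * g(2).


f(2) = 5
g(2) = -5
Product = -25

-25


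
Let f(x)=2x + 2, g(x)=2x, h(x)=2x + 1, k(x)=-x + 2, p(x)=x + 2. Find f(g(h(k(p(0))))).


p(0) = 2
k(2) = 0
h(0) = 1
g(1) = 2
f(2) = 6

6


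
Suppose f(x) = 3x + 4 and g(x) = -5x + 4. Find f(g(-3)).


g(-3) = 19
f(19) = 61

61


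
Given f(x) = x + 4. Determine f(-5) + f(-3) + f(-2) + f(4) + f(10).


f(-5) = -1
f(-3) = 1
f(-2) = 2
f(4) = 8
f(10) = 14
Sum = 24

24


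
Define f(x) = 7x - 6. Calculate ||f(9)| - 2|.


f(9) = 57
|57| = 57
|57 - 2| = 55

55


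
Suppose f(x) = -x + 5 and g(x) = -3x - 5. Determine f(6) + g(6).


-24


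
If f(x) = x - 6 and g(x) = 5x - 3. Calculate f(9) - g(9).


f(9) = 3
g(9) = 42
Difference = -39

-39


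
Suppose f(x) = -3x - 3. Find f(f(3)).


f(3) = -12
f(-12) = 33

33


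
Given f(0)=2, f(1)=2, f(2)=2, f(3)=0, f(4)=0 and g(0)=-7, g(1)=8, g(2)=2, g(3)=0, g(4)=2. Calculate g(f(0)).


f(0) = 2
g(2) = 2

2


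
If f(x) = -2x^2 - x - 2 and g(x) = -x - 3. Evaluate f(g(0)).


g(0) = -3
f(-3) = (-2)*(-3)^2 - 1*(-3) - 2 = -17

-17


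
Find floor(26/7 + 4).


26/7 = 3.7143
3.7143 + 4 = 7.7143
floor(7.7143) = 7

7


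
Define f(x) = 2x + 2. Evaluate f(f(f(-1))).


f(-1) = 0
f(0) = 2
f(2) = 6

6


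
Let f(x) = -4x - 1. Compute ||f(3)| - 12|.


f(3) = -13
|-13| = 13
|13 - 12| = 1

1


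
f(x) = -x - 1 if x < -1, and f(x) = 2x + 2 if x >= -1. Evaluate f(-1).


-1 satisfies x >= -1
f(-1) = 0

0


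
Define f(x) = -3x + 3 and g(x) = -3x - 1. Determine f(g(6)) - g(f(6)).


f(g(6)) = 60
g(f(6)) = 44
Difference = 16

16


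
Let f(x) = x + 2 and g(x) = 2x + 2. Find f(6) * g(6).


f(6) = 8
g(6) = 14
Product = 112

112


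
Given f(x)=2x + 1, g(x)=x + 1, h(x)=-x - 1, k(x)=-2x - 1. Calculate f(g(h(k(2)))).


k(2) = -5
h(-5) = 4
g(4) = 5
f(5) = 11

11


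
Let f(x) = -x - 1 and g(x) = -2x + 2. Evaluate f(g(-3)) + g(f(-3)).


f(g(-3)) = -9
g(f(-3)) = -2
Sum = -11

-11


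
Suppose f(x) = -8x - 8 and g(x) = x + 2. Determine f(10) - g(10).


f(10) = -88
g(10) = 12
Difference = -100

-100


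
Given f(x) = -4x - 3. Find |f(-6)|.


21


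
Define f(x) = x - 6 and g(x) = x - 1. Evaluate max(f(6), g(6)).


f(6) = 0
g(6) = 5
max = 5

5


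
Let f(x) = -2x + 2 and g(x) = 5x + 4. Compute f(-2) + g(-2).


f(-2) = 6
g(-2) = -6
Sum = 0

0


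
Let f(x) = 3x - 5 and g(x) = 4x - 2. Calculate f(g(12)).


g(12) = 46
f(46) = 133

133


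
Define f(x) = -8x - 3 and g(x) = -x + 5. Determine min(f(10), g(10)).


-83


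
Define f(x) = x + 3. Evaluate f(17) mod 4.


f(17) = 20
20 mod 4 = 0

0


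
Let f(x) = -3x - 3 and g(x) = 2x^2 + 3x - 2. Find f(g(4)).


g(4) = 42
f(42) = -129

-129


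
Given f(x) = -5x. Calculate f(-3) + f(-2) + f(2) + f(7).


-20


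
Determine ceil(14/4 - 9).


14/4 = 3.5
3.5 - 9 = -5.5
ceil(-5.5) = -5

-5


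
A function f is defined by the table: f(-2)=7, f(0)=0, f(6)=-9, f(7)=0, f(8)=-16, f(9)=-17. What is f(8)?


Reading from the table at x = 8

-16


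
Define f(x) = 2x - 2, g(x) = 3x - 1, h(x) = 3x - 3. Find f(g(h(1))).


h(1) = 0
g(0) = -1
f(-1) = -4

-4


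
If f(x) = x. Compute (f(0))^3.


f(0) = 0
(0)^3 = 0

0


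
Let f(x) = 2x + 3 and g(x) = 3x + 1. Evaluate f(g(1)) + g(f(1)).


27


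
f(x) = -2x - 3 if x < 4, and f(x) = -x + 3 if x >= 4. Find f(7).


-4


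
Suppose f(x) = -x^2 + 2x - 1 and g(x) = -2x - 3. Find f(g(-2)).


0


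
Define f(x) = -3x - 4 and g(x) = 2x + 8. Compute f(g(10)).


-88


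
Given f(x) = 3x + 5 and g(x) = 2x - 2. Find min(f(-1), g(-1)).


f(-1) = 2
g(-1) = -4
min = -4

-4


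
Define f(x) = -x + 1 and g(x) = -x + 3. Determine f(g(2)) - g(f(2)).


f(g(2)) = 0
g(f(2)) = 4
Difference = -4

-4


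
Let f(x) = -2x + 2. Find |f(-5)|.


f(-5) = 12
|12| = 12

12


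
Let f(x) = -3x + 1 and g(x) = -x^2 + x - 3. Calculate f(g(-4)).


g(-4) = -23
f(-23) = 70

70


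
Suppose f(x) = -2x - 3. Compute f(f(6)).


27


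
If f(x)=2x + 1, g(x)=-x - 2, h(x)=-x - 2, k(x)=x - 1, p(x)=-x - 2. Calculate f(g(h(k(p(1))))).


p(1) = -3
k(-3) = -4
h(-4) = 2
g(2) = -4
f(-4) = -7

-7


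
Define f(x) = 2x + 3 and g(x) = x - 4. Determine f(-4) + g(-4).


f(-4) = -5
g(-4) = -8
Sum = -13

-13


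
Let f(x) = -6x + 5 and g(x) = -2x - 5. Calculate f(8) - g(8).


f(8) = -43
g(8) = -21
Difference = -22

-22


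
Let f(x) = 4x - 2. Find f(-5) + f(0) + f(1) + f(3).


f(-5) = -22
f(0) = -2
f(1) = 2
f(3) = 10
Sum = -12

-12


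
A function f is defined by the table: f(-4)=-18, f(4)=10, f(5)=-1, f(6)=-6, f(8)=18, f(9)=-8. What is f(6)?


Reading from the table at x = 6

-6


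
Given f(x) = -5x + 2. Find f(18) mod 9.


f(18) = -88
-88 mod 9 = 2

2


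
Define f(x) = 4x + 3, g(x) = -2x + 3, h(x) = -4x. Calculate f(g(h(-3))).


-81


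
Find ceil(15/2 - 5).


15/2 = 7.5
7.5 - 5 = 2.5
ceil(2.5) = 3

3


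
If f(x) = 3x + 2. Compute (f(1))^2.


f(1) = 5
(5)^2 = 25

25


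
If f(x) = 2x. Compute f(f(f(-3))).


-24


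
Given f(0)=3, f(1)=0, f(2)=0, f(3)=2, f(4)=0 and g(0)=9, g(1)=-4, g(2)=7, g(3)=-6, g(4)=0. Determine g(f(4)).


9


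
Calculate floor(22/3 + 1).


22/3 = 7.3333
7.3333 + 1 = 8.3333
floor(8.3333) = 8

8


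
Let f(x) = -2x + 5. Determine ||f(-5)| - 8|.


7


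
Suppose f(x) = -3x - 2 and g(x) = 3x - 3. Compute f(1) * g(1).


f(1) = -5
g(1) = 0
Product = 0

0


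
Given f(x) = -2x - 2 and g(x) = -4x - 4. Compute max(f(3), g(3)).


f(3) = -8
g(3) = -16
max = -8

-8


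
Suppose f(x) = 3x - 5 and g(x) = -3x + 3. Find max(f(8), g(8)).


f(8) = 19
g(8) = -21
max = 19

19


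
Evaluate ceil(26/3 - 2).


26/3 = 8.6667
8.6667 - 2 = 6.6667
ceil(6.6667) = 7

7


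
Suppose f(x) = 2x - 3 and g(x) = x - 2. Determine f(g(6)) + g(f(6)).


12


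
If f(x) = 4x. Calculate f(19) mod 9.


4


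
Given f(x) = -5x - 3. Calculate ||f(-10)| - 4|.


43


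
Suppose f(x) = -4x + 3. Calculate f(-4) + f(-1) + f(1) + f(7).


f(-4) = 19
f(-1) = 7
f(1) = -1
f(7) = -25
Sum = 0

0


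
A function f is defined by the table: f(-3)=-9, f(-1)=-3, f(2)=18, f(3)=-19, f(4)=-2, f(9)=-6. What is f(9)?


Reading from the table at x = 9

-6


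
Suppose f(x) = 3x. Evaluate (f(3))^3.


f(3) = 9
(9)^3 = 729

729


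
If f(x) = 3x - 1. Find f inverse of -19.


Solve 3x - 1 = -19
x = (-19 + 1) / 3 = -6

-6


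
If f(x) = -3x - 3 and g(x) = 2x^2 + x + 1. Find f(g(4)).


-114


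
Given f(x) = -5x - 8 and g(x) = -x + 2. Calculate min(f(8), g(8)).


f(8) = -48
g(8) = -6
min = -48

-48


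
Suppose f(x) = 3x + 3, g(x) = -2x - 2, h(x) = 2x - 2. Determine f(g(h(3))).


h(3) = 4
g(4) = -10
f(-10) = -27

-27


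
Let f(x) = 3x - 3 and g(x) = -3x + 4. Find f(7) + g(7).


f(7) = 18
g(7) = -17
Sum = 1

1


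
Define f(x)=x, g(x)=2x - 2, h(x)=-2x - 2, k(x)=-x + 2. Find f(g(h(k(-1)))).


k(-1) = 3
h(3) = -8
g(-8) = -18
f(-18) = -18

-18


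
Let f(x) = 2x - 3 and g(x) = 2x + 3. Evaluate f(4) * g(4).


f(4) = 5
g(4) = 11
Product = 55

55


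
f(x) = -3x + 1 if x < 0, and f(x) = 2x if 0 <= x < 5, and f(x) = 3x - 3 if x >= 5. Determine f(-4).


13


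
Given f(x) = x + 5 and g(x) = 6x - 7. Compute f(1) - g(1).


f(1) = 6
g(1) = -1
Difference = 7

7


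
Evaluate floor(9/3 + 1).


9/3 = 3
3 + 1 = 4
floor(4) = 4

4


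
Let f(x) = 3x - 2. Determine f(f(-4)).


f(-4) = -14
f(-14) = -44

-44


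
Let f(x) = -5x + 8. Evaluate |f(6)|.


f(6) = -22
|-22| = 22

22


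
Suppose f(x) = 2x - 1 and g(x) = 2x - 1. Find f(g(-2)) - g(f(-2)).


f(g(-2)) = -11
g(f(-2)) = -11
Difference = 0

0


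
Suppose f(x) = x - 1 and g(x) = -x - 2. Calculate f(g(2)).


g(2) = -4
f(-4) = -5

-5


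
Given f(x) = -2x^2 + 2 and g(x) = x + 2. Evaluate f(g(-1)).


g(-1) = 1
f(1) = (-2)*(1)^2 + 2 = 0

0


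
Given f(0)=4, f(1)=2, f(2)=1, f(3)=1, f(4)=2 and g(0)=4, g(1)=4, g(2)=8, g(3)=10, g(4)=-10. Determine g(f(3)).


4


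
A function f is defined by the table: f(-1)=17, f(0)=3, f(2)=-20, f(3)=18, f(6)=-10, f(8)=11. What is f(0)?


3


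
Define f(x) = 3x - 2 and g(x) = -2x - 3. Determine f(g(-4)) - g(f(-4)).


-12


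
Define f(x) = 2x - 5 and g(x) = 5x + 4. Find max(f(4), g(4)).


f(4) = 3
g(4) = 24
max = 24

24


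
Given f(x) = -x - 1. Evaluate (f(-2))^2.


1


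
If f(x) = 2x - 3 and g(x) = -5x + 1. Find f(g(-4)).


g(-4) = 21
f(21) = 39

39


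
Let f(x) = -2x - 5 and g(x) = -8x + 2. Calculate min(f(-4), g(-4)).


f(-4) = 3
g(-4) = 34
min = 3

3


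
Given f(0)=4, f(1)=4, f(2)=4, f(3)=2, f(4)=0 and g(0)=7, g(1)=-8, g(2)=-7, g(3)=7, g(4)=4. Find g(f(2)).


4


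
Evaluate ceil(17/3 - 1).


5


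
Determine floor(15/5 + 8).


15/5 = 3
3 + 8 = 11
floor(11) = 11

11


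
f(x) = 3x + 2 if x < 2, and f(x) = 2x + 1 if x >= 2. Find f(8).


17


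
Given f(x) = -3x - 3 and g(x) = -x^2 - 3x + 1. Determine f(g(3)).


48


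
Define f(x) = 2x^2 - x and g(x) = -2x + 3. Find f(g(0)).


15


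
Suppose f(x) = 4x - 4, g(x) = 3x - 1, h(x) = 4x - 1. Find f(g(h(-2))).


-116


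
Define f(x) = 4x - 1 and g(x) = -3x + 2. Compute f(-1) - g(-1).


-10


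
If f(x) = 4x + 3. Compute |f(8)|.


35


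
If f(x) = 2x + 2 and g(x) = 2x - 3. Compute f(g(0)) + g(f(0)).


f(g(0)) = -4
g(f(0)) = 1
Sum = -3

-3


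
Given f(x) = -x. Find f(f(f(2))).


f(2) = -2
f(-2) = 2
f(2) = -2

-2


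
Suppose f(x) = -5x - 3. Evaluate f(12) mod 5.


f(12) = -63
-63 mod 5 = 2

2


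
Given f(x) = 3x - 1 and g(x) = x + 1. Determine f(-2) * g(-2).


f(-2) = -7
g(-2) = -1
Product = 7

7


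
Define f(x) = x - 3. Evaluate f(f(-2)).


f(-2) = -5
f(-5) = -8

-8


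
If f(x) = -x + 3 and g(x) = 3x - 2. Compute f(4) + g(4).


9


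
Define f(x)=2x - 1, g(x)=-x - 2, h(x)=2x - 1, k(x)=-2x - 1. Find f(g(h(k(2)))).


k(2) = -5
h(-5) = -11
g(-11) = 9
f(9) = 17

17


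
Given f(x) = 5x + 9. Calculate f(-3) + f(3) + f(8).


67


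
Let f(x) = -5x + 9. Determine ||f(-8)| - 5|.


f(-8) = 49
|49| = 49
|49 - 5| = 44

44


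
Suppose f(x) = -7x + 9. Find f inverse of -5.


2


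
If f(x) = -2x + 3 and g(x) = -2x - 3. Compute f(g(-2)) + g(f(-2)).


-16


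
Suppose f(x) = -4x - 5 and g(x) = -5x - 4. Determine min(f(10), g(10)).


f(10) = -45
g(10) = -54
min = -54

-54


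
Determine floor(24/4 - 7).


24/4 = 6
6 - 7 = -1
floor(-1) = -1

-1


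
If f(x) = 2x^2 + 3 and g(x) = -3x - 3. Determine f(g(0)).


g(0) = -3
f(-3) = 2*(-3)^2 + 3 = 21

21


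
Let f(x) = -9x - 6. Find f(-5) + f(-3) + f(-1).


f(-5) = 39
f(-3) = 21
f(-1) = 3
Sum = 63

63


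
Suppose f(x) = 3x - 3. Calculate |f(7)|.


f(7) = 18
|18| = 18

18


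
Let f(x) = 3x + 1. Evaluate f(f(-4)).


-32


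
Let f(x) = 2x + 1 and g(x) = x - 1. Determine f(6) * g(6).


f(6) = 13
g(6) = 5
Product = 65

65


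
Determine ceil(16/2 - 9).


16/2 = 8
8 - 9 = -1
ceil(-1) = -1

-1


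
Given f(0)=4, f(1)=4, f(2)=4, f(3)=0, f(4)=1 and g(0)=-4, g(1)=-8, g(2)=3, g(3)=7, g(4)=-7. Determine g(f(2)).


-7


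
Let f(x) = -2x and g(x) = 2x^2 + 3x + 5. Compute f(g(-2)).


g(-2) = 7
f(7) = -14

-14


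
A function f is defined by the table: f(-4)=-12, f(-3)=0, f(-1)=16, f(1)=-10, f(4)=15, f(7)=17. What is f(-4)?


Reading from the table at x = -4

-12


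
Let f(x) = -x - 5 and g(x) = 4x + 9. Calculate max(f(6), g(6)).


f(6) = -11
g(6) = 33
max = 33

33


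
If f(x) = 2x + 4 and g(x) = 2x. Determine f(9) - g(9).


f(9) = 22
g(9) = 18
Difference = 4

4


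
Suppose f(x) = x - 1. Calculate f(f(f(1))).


f(1) = 0
f(0) = -1
f(-1) = -2

-2


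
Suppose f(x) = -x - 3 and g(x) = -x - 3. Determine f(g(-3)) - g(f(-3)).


f(g(-3)) = -3
g(f(-3)) = -3
Difference = 0

0


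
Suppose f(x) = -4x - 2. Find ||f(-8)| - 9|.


f(-8) = 30
|30| = 30
|30 - 9| = 21

21


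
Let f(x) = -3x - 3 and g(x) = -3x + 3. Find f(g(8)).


g(8) = -21
f(-21) = 60

60


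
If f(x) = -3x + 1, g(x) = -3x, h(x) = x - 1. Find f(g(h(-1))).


h(-1) = -2
g(-2) = 6
f(6) = -17

-17


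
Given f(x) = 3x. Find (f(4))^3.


f(4) = 12
(12)^3 = 1728

1728


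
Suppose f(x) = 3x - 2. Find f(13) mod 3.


1


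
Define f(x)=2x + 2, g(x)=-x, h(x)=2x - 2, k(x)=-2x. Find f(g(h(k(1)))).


k(1) = -2
h(-2) = -6
g(-6) = 6
f(6) = 14

14


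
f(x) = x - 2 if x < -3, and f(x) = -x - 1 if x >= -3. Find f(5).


5 satisfies x >= -3
f(5) = -6

-6


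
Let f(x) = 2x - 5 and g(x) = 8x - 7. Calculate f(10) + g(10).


f(10) = 15
g(10) = 73
Sum = 88

88


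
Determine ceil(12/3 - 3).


12/3 = 4
4 - 3 = 1
ceil(1) = 1

1


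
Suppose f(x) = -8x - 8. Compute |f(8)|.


f(8) = -72
|-72| = 72

72


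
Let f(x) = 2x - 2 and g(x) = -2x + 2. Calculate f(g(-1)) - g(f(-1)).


f(g(-1)) = 6
g(f(-1)) = 10
Difference = -4

-4


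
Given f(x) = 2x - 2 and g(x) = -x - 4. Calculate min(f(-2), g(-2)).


f(-2) = -6
g(-2) = -2
min = -6

-6


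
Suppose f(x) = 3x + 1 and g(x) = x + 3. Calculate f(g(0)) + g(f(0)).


14


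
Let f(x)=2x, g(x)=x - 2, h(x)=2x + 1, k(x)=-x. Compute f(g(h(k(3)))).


k(3) = -3
h(-3) = -5
g(-5) = -7
f(-7) = -14

-14


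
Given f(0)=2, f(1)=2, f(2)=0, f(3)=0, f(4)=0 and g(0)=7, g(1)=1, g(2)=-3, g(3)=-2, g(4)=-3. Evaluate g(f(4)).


7


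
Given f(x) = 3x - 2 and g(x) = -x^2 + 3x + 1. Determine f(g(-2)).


g(-2) = -9
f(-9) = -29

-29


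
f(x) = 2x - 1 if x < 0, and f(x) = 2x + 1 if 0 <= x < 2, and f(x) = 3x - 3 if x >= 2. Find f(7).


18


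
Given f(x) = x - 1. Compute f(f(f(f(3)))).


f(3) = 2
f(2) = 1
f(1) = 0
f(0) = -1

-1


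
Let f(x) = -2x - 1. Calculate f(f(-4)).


f(-4) = 7
f(7) = -15

-15


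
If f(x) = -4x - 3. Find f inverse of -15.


Solve -4x - 3 = -15
x = (-15 + 3) / (-4) = 3

3


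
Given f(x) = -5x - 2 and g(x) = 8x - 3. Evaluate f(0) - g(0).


f(0) = -2
g(0) = -3
Difference = 1

1


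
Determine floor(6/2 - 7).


6/2 = 3
3 - 7 = -4
floor(-4) = -4

-4


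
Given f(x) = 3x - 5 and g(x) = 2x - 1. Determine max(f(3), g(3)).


f(3) = 4
g(3) = 5
max = 5

5


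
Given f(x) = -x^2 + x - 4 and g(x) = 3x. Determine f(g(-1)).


g(-1) = -3
f(-3) = (-1)*(-3)^2 + 1*(-3) - 4 = -16

-16


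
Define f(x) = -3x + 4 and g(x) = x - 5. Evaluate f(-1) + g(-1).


f(-1) = 7
g(-1) = -6
Sum = 1

1


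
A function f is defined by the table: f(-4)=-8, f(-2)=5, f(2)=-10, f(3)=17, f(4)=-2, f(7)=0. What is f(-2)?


5


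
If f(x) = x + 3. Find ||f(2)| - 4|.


f(2) = 5
|5| = 5
|5 - 4| = 1

1


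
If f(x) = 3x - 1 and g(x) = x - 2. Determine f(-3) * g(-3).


f(-3) = -10
g(-3) = -5
Product = 50

50


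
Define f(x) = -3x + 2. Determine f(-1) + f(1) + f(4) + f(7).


f(-1) = 5
f(1) = -1
f(4) = -10
f(7) = -19
Sum = -25

-25


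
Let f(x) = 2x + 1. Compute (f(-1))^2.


f(-1) = -1
(-1)^2 = 1

1


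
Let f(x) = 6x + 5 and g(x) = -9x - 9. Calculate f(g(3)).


g(3) = -36
f(-36) = -211

-211


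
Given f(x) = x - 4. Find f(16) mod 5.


f(16) = 12
12 mod 5 = 2

2


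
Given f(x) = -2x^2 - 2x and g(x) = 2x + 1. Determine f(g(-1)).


0


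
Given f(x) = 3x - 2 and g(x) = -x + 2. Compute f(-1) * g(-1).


f(-1) = -5
g(-1) = 3
Product = -15

-15


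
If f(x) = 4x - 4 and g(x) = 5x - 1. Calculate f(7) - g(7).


f(7) = 24
g(7) = 34
Difference = -10

-10


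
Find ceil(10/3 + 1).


10/3 = 3.3333
3.3333 + 1 = 4.3333
ceil(4.3333) = 5

5


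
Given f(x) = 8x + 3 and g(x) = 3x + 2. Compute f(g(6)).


g(6) = 20
f(20) = 163

163


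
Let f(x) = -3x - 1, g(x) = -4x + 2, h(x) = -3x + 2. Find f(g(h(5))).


h(5) = -13
g(-13) = 54
f(54) = -163

-163


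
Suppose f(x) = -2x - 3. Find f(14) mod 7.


f(14) = -31
-31 mod 7 = 4

4


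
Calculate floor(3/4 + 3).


3/4 = 0.75
0.75 + 3 = 3.75
floor(3.75) = 3

3


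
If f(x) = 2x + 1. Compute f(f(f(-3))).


f(-3) = -5
f(-5) = -9
f(-9) = -17

-17


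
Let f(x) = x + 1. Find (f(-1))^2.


f(-1) = 0
(0)^2 = 0

0


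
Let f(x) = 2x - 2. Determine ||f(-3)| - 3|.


5


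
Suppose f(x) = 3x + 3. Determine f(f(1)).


f(1) = 6
f(6) = 21

21


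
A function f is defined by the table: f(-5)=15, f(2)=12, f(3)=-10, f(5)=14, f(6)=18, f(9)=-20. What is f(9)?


Reading from the table at x = 9

-20


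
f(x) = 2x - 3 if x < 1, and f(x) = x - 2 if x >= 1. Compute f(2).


2 satisfies x >= 1
f(2) = 0

0


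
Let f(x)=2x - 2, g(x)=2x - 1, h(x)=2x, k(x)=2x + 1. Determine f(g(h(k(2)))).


k(2) = 5
h(5) = 10
g(10) = 19
f(19) = 36

36


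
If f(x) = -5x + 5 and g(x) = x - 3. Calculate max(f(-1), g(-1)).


f(-1) = 10
g(-1) = -4
max = 10

10


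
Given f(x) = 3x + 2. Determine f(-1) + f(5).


f(-1) = -1
f(5) = 17
Sum = 16

16


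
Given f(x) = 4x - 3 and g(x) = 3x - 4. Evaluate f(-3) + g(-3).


f(-3) = -15
g(-3) = -13
Sum = -28

-28


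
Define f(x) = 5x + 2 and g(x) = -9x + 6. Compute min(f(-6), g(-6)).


-28


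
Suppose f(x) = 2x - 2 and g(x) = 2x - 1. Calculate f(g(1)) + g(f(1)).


f(g(1)) = 0
g(f(1)) = -1
Sum = -1

-1


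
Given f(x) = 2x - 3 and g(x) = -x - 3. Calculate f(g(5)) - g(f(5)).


f(g(5)) = -19
g(f(5)) = -10
Difference = -9

-9


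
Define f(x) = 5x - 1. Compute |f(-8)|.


f(-8) = -41
|-41| = 41

41


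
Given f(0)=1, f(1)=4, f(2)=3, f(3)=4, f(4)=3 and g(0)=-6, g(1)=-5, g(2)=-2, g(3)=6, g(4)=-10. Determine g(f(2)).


6


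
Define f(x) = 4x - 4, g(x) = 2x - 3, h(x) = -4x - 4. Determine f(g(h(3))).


h(3) = -16
g(-16) = -35
f(-35) = -144

-144


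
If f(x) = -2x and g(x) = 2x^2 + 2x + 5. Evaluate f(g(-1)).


g(-1) = 5
f(5) = -10

-10


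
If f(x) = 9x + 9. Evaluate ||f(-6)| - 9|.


36


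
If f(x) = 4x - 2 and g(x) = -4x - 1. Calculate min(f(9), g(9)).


f(9) = 34
g(9) = -37
min = -37

-37


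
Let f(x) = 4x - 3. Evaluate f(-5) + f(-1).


f(-5) = -23
f(-1) = -7
Sum = -30

-30


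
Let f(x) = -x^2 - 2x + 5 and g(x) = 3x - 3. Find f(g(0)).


g(0) = -3
f(-3) = (-1)*(-3)^2 - 2*(-3) + 5 = 2

2


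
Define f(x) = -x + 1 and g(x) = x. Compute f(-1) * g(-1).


-2


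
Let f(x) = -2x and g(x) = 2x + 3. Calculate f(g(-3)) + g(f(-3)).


f(g(-3)) = 6
g(f(-3)) = 15
Sum = 21

21


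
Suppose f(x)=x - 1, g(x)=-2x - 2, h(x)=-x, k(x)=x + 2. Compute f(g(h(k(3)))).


k(3) = 5
h(5) = -5
g(-5) = 8
f(8) = 7

7


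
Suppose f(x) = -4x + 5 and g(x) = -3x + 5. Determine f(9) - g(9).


f(9) = -31
g(9) = -22
Difference = -9

-9


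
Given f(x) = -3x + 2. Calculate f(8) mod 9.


5


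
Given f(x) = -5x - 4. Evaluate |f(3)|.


19


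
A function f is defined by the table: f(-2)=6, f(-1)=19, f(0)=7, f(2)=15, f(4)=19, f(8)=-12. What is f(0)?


7


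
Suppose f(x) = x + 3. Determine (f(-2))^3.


1


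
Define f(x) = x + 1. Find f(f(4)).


f(4) = 5
f(5) = 6

6


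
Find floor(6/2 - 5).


6/2 = 3
3 - 5 = -2
floor(-2) = -2

-2


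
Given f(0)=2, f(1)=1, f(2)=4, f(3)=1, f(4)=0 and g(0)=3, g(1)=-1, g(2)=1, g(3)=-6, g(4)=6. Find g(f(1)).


-1


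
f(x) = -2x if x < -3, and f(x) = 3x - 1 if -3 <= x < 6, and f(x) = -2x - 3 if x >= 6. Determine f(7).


7 satisfies x >= 6
f(7) = -17

-17


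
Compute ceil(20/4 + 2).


20/4 = 5
5 + 2 = 7
ceil(7) = 7

7


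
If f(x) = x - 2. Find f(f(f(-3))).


f(-3) = -5
f(-5) = -7
f(-7) = -9

-9


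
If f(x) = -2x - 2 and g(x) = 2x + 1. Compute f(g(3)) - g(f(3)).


f(g(3)) = -16
g(f(3)) = -15
Difference = -1

-1


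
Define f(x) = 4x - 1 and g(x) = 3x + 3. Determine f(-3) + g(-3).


f(-3) = -13
g(-3) = -6
Sum = -19

-19


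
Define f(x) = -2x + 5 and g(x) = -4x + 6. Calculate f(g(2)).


9


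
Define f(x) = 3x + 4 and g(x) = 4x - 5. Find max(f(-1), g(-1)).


f(-1) = 1
g(-1) = -9
max = 1

1


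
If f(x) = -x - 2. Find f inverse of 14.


Solve -x - 2 = 14
x = (14 + 2) / (-1) = -16

-16


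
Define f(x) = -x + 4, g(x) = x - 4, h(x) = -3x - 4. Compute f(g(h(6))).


30


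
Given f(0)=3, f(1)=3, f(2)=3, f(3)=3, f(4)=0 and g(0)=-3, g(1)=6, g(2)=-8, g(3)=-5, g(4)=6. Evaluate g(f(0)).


f(0) = 3
g(3) = -5

-5


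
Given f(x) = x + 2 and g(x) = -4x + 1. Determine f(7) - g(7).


36


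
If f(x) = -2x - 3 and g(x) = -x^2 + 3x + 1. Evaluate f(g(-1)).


g(-1) = -3
f(-3) = 3

3


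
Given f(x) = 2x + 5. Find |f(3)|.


11


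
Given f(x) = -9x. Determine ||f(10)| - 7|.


f(10) = -90
|-90| = 90
|90 - 7| = 83

83


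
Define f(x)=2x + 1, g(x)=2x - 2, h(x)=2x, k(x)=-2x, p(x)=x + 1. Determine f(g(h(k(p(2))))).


p(2) = 3
k(3) = -6
h(-6) = -12
g(-12) = -26
f(-26) = -51

-51


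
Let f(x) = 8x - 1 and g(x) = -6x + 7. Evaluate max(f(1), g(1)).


7


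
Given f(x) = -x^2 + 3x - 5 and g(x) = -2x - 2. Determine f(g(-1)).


g(-1) = 0
f(0) = (-1)*(0)^2 + 3*(0) - 5 = -5

-5


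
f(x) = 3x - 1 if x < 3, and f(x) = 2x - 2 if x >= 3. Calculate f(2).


5


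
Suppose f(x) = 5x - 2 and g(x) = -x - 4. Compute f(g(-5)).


g(-5) = 1
f(1) = 3

3


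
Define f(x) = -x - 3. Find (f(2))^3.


-125


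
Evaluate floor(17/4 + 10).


17/4 = 4.25
4.25 + 10 = 14.25
floor(14.25) = 14

14


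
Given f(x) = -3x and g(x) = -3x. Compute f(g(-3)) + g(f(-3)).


f(g(-3)) = -27
g(f(-3)) = -27
Sum = -54

-54


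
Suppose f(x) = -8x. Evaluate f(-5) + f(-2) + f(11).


-32


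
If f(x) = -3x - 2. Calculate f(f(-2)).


f(-2) = 4
f(4) = -14

-14


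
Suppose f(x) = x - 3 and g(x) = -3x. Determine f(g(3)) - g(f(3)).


f(g(3)) = -12
g(f(3)) = 0
Difference = -12

-12


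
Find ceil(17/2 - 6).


17/2 = 8.5
8.5 - 6 = 2.5
ceil(2.5) = 3

3


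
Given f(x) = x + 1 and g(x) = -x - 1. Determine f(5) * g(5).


f(5) = 6
g(5) = -6
Product = -36

-36


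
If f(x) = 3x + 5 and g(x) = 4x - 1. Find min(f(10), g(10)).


f(10) = 35
g(10) = 39
min = 35

35


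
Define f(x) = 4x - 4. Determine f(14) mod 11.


f(14) = 52
52 mod 11 = 8

8


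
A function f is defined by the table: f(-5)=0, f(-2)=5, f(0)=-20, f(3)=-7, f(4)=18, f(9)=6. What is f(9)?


Reading from the table at x = 9

6


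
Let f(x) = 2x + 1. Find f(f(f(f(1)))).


f(1) = 3
f(3) = 7
f(7) = 15
f(15) = 31

31


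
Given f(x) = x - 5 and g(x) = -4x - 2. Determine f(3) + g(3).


f(3) = -2
g(3) = -14
Sum = -16

-16


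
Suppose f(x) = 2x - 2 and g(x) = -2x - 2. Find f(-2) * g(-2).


f(-2) = -6
g(-2) = 2
Product = -12

-12


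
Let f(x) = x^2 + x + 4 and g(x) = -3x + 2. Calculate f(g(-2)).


g(-2) = 8
f(8) = 1*(8)^2 + 1*(8) + 4 = 76

76


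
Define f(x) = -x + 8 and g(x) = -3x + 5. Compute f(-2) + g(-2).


f(-2) = 10
g(-2) = 11
Sum = 21

21


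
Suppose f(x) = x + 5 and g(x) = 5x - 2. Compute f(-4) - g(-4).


23


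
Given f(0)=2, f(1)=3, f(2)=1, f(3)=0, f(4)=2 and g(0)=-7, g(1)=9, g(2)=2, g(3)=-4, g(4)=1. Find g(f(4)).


f(4) = 2
g(2) = 2

2


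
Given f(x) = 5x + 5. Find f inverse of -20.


Solve 5x + 5 = -20
x = (-20 - 5) / 5 = -5

-5


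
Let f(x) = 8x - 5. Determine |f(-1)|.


f(-1) = -13
|-13| = 13

13


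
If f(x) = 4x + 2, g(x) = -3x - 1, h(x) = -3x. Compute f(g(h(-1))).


h(-1) = 3
g(3) = -10
f(-10) = -38

-38


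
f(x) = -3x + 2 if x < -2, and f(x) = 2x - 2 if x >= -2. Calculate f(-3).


-3 satisfies x < -2
f(-3) = 11

11


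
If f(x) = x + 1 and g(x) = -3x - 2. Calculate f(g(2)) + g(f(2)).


-18


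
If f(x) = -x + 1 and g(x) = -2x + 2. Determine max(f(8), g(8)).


-7


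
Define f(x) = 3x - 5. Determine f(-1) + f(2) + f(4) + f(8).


f(-1) = -8
f(2) = 1
f(4) = 7
f(8) = 19
Sum = 19

19


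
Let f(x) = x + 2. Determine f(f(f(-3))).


f(-3) = -1
f(-1) = 1
f(1) = 3

3


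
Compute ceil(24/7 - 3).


24/7 = 3.4286
3.4286 - 3 = 0.4286
ceil(0.4286) = 1

1


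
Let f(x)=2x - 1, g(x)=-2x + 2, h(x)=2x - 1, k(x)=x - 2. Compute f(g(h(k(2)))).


k(2) = 0
h(0) = -1
g(-1) = 4
f(4) = 7

7


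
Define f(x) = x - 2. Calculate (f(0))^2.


f(0) = -2
(-2)^2 = 4

4


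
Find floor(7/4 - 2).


7/4 = 1.75
1.75 - 2 = -0.25
floor(-0.25) = -1

-1


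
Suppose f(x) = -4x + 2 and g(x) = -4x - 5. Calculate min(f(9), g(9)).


f(9) = -34
g(9) = -41
min = -41

-41


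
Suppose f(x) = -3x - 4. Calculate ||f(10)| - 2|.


f(10) = -34
|-34| = 34
|34 - 2| = 32

32


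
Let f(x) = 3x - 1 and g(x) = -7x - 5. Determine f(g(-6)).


110


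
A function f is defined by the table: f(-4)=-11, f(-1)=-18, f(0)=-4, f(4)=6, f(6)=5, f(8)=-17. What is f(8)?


-17


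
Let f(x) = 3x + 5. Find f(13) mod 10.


f(13) = 44
44 mod 10 = 4

4


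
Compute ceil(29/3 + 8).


29/3 = 9.6667
9.6667 + 8 = 17.6667
ceil(17.6667) = 18

18


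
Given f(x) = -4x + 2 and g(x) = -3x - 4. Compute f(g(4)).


g(4) = -16
f(-16) = 66

66


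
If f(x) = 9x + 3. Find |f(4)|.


f(4) = 39
|39| = 39

39


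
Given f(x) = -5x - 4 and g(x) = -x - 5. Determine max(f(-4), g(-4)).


16


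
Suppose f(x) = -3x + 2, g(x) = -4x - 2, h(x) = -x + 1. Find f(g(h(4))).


-28


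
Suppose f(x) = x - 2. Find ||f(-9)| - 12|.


1


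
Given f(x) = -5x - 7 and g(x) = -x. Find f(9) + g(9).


f(9) = -52
g(9) = -9
Sum = -61

-61


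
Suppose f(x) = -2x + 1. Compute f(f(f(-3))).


f(-3) = 7
f(7) = -13
f(-13) = 27

27


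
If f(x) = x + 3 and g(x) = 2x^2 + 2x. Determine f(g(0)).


g(0) = 0
f(0) = 3

3


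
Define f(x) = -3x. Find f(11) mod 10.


f(11) = -33
-33 mod 10 = 7

7


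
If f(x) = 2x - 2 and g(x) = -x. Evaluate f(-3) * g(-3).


f(-3) = -8
g(-3) = 3
Product = -24

-24


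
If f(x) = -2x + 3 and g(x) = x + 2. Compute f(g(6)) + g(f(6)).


f(g(6)) = -13
g(f(6)) = -7
Sum = -20

-20


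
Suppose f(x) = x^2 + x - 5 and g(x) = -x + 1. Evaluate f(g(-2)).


g(-2) = 3
f(3) = 1*(3)^2 + 1*(3) - 5 = 7

7


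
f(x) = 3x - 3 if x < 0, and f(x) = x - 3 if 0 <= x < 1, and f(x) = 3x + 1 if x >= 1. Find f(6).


6 satisfies x >= 1
f(6) = 19

19


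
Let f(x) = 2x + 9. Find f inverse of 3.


Solve 2x + 9 = 3
x = (3 - 9) / 2 = -3

-3


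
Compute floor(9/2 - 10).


9/2 = 4.5
4.5 - 10 = -5.5
floor(-5.5) = -6

-6


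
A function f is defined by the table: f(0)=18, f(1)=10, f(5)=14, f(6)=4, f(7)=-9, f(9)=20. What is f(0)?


18


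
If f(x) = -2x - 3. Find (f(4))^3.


f(4) = -11
(-11)^3 = -1331

-1331


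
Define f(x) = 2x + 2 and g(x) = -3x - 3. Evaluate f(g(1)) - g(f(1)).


f(g(1)) = -10
g(f(1)) = -15
Difference = 5

5


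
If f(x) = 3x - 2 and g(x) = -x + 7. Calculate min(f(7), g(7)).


f(7) = 19
g(7) = 0
min = 0

0


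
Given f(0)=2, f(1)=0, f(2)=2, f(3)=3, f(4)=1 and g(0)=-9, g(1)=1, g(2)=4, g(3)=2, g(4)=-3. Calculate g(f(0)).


f(0) = 2
g(2) = 4

4


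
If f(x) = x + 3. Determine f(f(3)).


f(3) = 6
f(6) = 9

9


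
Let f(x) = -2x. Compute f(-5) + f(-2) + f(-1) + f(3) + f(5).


f(-5) = 10
f(-2) = 4
f(-1) = 2
f(3) = -6
f(5) = -10
Sum = 0

0


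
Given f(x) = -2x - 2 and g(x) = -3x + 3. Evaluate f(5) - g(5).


f(5) = -12
g(5) = -12
Difference = 0

0


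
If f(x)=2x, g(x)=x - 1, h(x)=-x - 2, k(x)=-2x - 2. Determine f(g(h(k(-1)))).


-6


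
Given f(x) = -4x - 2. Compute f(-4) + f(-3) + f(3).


10


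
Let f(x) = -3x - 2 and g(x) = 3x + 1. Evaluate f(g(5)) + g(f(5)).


f(g(5)) = -50
g(f(5)) = -50
Sum = -100

-100


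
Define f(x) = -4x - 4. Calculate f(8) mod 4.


f(8) = -36
-36 mod 4 = 0

0


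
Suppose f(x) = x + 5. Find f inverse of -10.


Solve x + 5 = -10
x = (-10 - 5) / 1 = -15

-15


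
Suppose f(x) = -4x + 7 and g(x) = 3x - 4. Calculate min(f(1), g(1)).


-1


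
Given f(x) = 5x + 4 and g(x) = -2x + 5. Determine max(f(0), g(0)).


5


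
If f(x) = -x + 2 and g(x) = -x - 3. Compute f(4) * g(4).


f(4) = -2
g(4) = -7
Product = 14

14


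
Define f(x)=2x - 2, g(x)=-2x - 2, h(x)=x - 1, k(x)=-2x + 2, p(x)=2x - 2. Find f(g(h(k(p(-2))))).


p(-2) = -6
k(-6) = 14
h(14) = 13
g(13) = -28
f(-28) = -58

-58


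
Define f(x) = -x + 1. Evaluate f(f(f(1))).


f(1) = 0
f(0) = 1
f(1) = 0

0


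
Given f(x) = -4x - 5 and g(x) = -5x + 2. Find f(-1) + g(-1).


6


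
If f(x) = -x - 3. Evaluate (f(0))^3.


f(0) = -3
(-3)^3 = -27

-27


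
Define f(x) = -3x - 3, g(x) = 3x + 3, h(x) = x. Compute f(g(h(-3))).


h(-3) = -3
g(-3) = -6
f(-6) = 15

15


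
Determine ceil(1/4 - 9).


1/4 = 0.25
0.25 - 9 = -8.75
ceil(-8.75) = -8

-8


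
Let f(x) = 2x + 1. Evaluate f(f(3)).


15


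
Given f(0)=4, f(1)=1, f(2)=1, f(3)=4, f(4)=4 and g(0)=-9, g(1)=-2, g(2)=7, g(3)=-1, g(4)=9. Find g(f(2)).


f(2) = 1
g(1) = -2

-2


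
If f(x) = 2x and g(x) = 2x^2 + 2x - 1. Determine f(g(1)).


g(1) = 3
f(3) = 6

6


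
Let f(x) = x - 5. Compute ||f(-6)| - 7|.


4


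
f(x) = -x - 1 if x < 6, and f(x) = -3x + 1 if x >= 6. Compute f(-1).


-1 satisfies x < 6
f(-1) = 0

0


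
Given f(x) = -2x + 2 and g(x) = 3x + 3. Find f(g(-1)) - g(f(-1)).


f(g(-1)) = 2
g(f(-1)) = 15
Difference = -13

-13


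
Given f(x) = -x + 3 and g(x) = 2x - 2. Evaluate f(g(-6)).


g(-6) = -14
f(-14) = 17

17


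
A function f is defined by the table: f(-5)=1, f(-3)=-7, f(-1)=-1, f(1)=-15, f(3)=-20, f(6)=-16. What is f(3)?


Reading from the table at x = 3

-20


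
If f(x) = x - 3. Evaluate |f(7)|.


f(7) = 4
|4| = 4

4


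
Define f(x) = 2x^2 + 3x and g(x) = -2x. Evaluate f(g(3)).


54


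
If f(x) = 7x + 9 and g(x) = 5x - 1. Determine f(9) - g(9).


f(9) = 72
g(9) = 44
Difference = 28

28


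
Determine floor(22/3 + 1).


22/3 = 7.3333
7.3333 + 1 = 8.3333
floor(8.3333) = 8

8


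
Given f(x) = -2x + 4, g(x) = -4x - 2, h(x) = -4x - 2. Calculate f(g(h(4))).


h(4) = -18
g(-18) = 70
f(70) = -136

-136


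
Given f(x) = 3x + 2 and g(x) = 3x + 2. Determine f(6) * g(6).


f(6) = 20
g(6) = 20
Product = 400

400


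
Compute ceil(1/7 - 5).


1/7 = 0.1429
0.1429 - 5 = -4.8571
ceil(-4.8571) = -4

-4


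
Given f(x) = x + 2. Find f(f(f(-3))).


f(-3) = -1
f(-1) = 1
f(1) = 3

3


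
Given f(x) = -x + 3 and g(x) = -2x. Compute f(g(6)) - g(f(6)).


f(g(6)) = 15
g(f(6)) = 6
Difference = 9

9


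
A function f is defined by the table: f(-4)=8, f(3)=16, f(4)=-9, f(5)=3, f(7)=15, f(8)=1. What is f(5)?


Reading from the table at x = 5

3


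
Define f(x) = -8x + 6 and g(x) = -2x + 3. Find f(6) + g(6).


f(6) = -42
g(6) = -9
Sum = -51

-51


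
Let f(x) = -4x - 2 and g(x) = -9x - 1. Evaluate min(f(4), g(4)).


f(4) = -18
g(4) = -37
min = -37

-37


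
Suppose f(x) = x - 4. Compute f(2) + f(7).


f(2) = -2
f(7) = 3
Sum = 1

1


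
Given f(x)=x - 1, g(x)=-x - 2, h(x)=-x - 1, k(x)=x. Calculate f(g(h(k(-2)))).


k(-2) = -2
h(-2) = 1
g(1) = -3
f(-3) = -4

-4


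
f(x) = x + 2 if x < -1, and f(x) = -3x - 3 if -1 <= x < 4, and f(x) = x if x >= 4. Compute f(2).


2 satisfies -1 <= x < 4
f(2) = -9

-9
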